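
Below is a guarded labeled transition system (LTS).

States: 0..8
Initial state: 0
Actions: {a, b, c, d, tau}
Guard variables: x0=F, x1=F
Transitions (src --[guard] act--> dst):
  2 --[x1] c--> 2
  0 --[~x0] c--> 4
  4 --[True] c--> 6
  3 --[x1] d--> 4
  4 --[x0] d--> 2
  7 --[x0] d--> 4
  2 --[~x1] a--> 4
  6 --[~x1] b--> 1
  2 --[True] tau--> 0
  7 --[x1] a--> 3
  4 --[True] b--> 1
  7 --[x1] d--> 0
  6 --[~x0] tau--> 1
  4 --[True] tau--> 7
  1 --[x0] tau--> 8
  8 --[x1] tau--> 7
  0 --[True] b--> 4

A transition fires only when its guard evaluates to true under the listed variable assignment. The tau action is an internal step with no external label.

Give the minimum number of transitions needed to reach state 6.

Answer: 2

Trace:
Layered search for 6:
  depth 0: {0}
  depth 1: {4}
  depth 2: {1,6,7}
6 enters at depth 2; path b·c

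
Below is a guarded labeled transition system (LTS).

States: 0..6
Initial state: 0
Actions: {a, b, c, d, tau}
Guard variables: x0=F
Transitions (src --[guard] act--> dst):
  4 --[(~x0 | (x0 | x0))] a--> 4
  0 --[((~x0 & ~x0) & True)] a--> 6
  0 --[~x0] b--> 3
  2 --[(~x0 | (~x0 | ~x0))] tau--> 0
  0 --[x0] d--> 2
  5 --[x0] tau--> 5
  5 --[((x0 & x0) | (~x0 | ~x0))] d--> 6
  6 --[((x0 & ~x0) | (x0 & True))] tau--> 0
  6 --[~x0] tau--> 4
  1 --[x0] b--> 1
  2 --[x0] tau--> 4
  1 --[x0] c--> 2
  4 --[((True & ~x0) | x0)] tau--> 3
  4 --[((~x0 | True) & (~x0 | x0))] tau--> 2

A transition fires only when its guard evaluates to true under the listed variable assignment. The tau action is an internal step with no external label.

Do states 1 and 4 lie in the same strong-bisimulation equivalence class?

Bisimulation quotient by refinement:
  round 0: {{0,1,2,3,4,5,6}}
  round 1: {{0},{1,3},{2,6},{4},{5}}
  round 2: {{0},{1,3},{2},{4},{5},{6}}
stable after 3 split(s): 6 block(s)
1∈{1,3}, 4∈{4}

Answer: NOT BISIMILAR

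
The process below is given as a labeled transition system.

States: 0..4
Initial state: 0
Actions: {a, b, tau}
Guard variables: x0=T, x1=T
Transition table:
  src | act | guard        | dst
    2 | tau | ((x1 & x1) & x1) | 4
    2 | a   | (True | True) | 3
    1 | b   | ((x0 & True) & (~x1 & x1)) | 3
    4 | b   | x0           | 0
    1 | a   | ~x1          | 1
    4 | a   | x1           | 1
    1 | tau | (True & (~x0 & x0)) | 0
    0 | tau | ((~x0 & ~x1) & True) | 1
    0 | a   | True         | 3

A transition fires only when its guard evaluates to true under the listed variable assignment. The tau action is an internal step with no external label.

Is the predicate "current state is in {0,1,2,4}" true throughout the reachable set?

Inv-set: {0,1,2,4}
R = {0,3}
  0: ✓
  3: ✗ unsafe
witness against invariant: a → 3

Answer: INVARIANT VIOLATED at state 3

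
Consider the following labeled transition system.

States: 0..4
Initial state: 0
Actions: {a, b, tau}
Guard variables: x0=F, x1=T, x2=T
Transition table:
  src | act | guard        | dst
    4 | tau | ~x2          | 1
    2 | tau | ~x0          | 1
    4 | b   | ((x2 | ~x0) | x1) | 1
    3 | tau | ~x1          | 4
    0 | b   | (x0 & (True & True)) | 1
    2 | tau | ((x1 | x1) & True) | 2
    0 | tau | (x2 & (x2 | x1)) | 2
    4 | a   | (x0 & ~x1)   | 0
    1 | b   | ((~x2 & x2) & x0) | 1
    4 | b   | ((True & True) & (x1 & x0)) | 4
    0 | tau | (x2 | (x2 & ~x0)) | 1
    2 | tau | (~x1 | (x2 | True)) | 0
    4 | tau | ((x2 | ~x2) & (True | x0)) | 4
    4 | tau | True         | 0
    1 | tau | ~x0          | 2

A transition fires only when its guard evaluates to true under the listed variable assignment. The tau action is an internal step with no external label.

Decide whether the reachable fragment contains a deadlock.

Reach set: {0,1,2}
  0: tau→1  tau→2  [2 out]
  1: tau→2  [1 out]
  2: tau→0  tau→1  tau→2  [3 out]

Answer: DEADLOCK-FREE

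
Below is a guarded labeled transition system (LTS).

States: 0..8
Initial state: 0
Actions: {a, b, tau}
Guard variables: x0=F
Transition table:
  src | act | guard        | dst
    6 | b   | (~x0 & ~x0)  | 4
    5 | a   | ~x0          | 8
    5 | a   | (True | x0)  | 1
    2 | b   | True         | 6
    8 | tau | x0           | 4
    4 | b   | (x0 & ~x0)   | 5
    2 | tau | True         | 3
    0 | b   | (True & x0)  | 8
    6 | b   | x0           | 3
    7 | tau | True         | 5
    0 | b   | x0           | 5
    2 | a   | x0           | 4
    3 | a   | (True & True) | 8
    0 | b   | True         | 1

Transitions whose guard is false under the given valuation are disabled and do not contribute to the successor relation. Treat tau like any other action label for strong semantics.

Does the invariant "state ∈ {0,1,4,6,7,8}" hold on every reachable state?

Safe = {0,1,4,6,7,8}
R = {0,1}
  0: ✓
  1: ✓

Answer: INVARIANT HOLDS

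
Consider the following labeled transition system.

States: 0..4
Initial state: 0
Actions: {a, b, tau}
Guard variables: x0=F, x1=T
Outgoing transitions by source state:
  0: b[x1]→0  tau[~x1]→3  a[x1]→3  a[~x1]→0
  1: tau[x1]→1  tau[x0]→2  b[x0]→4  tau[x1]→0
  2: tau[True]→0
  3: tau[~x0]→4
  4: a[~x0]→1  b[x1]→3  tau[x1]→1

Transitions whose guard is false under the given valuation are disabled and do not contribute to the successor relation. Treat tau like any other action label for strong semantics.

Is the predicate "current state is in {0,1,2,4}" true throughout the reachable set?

Answer: INVARIANT VIOLATED at state 3

Working:
Allowed set {0,1,2,4}
Reachable = {0,1,3,4}
  0: ok
  1: ok
  3: ✗ unsafe
  4: ok
counterexample path to 3: a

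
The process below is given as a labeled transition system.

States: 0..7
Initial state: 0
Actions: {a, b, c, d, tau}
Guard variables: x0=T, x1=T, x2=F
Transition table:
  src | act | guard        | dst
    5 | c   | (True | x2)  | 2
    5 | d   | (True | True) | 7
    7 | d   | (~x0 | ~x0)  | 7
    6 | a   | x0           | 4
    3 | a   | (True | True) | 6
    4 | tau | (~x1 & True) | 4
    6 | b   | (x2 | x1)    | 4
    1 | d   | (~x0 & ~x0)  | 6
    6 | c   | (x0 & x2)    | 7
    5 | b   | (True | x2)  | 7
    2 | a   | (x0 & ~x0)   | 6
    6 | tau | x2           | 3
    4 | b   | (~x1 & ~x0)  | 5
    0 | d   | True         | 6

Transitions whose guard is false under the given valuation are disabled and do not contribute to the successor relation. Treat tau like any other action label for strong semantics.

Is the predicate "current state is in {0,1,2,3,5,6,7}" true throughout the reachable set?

Inv-set: {0,1,2,3,5,6,7}
Reach set: {0,4,6}
  0: ✓
  4: ✗ unsafe
  6: ✓
reach 4 via d·a — violates

Answer: INVARIANT VIOLATED at state 4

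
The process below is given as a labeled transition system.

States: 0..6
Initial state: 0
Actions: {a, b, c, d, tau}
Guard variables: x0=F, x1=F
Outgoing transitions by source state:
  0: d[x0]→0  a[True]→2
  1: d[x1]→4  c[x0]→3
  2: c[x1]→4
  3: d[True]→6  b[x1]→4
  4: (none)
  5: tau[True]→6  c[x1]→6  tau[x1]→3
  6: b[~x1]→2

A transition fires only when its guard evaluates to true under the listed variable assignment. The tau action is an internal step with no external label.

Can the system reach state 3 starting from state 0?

4 transition(s) survive guard evaluation.
Layer 0: {0}
Layer 1: {2}  now seen {0,2}
Reachable = {0,2}

Answer: UNREACHABLE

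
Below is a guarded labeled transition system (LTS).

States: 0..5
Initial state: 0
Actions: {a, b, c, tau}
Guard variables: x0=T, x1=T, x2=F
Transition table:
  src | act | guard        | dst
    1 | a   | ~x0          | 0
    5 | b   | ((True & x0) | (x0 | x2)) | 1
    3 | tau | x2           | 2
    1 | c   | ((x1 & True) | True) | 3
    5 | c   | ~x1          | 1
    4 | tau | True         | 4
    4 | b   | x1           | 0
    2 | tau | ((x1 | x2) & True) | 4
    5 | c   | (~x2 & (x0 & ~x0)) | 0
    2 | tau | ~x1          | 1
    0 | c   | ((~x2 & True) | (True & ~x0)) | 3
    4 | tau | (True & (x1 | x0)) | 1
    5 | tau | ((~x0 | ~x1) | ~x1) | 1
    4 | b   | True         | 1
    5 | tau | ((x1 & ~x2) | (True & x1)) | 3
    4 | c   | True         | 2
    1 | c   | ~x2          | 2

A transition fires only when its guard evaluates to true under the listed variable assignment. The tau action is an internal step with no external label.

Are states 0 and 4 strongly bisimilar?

Answer: NOT BISIMILAR

Analysis:
Refine partition for ~:
  round 0: {{0,1,2,3,4,5}}
  round 1: {{0,1},{2},{3},{4},{5}}
  round 2: {{0},{1},{2},{3},{4},{5}}
Fixed point at round 3; 6 class(es).
0∈{0}, 4∈{4}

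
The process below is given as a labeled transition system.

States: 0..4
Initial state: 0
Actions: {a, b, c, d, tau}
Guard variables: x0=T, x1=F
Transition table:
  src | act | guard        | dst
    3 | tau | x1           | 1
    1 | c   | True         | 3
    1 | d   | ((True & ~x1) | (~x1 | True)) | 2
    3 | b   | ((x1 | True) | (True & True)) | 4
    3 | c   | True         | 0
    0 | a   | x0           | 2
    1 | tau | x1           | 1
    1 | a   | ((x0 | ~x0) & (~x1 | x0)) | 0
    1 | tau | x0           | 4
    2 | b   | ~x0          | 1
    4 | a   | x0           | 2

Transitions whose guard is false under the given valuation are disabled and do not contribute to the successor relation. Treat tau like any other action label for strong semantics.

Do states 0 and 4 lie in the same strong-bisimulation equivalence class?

Answer: BISIMILAR

Working:
Refine partition for ~:
  P[0] = {{0,1,2,3,4}}
  P[1] = {{0,4},{1},{2},{3}}
4 equivalence class(es) (converged in 2)
class of 0: {0,4}; class of 4: {0,4}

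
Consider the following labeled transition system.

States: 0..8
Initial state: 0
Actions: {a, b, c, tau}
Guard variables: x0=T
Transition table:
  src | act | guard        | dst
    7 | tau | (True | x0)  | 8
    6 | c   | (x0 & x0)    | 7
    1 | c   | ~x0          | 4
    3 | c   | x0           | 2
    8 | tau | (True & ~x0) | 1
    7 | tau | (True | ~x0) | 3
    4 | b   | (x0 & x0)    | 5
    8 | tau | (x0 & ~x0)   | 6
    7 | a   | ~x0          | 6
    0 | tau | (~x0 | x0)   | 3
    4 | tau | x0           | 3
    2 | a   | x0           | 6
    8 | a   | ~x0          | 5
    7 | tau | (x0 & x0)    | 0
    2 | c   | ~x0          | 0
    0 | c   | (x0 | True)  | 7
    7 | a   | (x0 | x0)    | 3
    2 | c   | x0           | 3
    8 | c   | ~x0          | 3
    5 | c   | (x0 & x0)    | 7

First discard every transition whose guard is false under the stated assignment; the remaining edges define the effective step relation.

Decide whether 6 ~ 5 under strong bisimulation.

Refine partition for ~:
  round 0: {{0,1,2,3,4,5,6,7,8}}
  round 1: {{0},{1,8},{2},{3,5,6},{4},{7}}
  round 2: {{0},{1,8},{2},{3},{4},{5,6},{7}}
Fixed point at round 3; 7 class(es).
6∈{5,6}, 5∈{5,6}

Answer: BISIMILAR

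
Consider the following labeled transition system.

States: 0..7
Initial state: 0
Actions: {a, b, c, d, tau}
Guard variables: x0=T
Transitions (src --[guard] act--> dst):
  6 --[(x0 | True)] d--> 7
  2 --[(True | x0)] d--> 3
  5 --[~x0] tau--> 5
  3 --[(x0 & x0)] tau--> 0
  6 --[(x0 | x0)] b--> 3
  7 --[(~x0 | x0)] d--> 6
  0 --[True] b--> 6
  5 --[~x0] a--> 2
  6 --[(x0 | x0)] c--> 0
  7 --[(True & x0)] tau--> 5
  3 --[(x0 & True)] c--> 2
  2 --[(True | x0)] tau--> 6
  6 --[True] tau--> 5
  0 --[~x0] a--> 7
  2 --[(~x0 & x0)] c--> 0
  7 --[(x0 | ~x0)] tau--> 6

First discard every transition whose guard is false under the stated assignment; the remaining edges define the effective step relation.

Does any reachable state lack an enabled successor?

Answer: DEADLOCK at state 5

Working:
Reachable = {0,2,3,5,6,7}
  0: b→6  [deg 1]
  2: d→3  tau→6  [deg 2]
  3: c→2  tau→0  [deg 2]
  5: ∅  [STUCK]
  6: b→3  c→0  d→7  tau→5  [deg 4]
  7: d→6  tau→5  tau→6  [deg 3]
witness 5: b·tau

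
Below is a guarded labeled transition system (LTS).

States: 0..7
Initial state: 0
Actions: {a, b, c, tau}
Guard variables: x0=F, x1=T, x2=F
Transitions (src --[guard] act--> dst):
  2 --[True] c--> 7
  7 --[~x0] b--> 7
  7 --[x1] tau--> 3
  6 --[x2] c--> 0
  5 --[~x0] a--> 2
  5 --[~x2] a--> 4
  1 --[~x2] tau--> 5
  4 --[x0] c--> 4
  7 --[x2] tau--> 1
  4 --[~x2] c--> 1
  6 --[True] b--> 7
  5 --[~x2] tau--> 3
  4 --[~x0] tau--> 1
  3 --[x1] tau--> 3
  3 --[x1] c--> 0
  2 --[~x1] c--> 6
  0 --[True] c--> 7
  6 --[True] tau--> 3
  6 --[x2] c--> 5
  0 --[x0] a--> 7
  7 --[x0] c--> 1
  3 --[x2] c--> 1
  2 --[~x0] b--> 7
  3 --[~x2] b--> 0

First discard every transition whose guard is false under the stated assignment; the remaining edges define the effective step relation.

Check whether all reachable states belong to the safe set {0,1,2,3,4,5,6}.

Answer: INVARIANT VIOLATED at state 7

Working:
Allowed set {0,1,2,3,4,5,6}
R = {0,3,7}
  0: ✓
  3: ✓
  7: outside
counterexample path to 7: c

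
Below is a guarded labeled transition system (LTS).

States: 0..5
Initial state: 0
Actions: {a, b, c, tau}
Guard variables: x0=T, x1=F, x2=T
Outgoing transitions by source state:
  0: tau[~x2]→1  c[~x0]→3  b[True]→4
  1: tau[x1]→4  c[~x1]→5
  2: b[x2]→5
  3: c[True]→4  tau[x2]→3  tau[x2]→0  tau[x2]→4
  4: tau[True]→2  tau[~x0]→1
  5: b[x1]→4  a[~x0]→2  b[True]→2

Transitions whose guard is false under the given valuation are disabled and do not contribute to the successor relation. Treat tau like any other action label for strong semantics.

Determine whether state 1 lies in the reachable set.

9 transition(s) survive guard evaluation.
L0 = {0}
L1 = {4}  now seen {0,4}
L2 = {2}  now seen {0,2,4}
L3 = {5}  now seen {0,2,4,5}
Reachable = {0,2,4,5}

Answer: UNREACHABLE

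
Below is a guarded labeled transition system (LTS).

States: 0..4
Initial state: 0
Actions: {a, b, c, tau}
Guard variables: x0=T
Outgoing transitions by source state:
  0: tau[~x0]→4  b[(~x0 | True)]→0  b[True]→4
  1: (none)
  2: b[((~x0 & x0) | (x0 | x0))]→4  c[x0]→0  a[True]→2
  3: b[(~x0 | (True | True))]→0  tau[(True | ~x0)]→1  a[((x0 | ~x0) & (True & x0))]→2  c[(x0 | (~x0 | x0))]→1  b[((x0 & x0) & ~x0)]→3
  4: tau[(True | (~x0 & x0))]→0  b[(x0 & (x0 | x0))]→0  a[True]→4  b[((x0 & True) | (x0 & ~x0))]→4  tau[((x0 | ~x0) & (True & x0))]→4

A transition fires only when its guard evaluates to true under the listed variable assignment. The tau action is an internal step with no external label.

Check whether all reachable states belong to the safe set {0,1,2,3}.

Allowed set {0,1,2,3}
Reachable = {0,4}
  0: safe
  4: ✗ unsafe
counterexample path to 4: b

Answer: INVARIANT VIOLATED at state 4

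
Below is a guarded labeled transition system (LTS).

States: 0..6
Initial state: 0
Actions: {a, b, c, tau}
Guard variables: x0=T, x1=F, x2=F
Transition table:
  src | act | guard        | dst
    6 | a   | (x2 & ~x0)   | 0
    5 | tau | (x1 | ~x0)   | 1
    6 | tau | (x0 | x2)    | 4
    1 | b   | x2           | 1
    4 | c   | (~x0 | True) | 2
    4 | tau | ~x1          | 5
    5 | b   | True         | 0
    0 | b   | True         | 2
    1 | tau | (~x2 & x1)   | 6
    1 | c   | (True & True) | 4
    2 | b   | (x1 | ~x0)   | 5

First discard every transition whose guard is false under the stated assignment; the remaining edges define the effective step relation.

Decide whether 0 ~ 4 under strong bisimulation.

Bisimulation quotient by refinement:
  P[0] = {{0,1,2,3,4,5,6}}
  P[1] = {{0,5},{1},{2,3},{4},{6}}
  P[2] = {{0},{1},{2,3},{4},{5},{6}}
Fixed point at round 3; 6 class(es).
[0]={0}  [4]={4}

Answer: NOT BISIMILAR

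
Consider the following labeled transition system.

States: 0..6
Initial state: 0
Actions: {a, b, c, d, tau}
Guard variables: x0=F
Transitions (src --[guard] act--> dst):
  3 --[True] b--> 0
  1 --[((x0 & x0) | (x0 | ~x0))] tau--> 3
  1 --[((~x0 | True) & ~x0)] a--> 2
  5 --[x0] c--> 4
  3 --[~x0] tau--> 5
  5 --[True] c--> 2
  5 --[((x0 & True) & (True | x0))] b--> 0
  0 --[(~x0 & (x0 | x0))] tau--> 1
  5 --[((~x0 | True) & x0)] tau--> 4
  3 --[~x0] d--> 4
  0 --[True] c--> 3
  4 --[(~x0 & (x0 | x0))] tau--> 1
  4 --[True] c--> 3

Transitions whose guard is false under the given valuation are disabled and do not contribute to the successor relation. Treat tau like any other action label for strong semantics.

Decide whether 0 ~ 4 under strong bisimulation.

Bisimulation quotient by refinement:
  round 0: {{0,1,2,3,4,5,6}}
  round 1: {{0,4,5},{1},{2,6},{3}}
  round 2: {{0,4},{1},{2,6},{3},{5}}
stable after 3 split(s): 5 block(s)
0∈{0,4}, 4∈{0,4}

Answer: BISIMILAR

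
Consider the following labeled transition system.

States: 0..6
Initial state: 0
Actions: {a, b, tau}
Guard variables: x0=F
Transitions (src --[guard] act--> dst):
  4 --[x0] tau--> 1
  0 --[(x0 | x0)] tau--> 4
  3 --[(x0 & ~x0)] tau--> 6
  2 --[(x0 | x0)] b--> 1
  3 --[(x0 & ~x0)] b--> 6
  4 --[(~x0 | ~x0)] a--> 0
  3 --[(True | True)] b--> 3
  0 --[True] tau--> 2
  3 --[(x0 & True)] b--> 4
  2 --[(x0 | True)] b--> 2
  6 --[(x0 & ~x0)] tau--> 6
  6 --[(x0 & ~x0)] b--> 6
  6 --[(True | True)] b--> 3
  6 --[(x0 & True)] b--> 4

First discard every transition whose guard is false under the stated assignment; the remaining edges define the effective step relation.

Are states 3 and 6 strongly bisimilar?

Answer: BISIMILAR

Trace:
Compute ~ classes (split until stable):
  round 0: {{0,1,2,3,4,5,6}}
  round 1: {{0},{1,5},{2,3,6},{4}}
Fixed point at round 2; 4 class(es).
3∈{2,3,6}, 6∈{2,3,6}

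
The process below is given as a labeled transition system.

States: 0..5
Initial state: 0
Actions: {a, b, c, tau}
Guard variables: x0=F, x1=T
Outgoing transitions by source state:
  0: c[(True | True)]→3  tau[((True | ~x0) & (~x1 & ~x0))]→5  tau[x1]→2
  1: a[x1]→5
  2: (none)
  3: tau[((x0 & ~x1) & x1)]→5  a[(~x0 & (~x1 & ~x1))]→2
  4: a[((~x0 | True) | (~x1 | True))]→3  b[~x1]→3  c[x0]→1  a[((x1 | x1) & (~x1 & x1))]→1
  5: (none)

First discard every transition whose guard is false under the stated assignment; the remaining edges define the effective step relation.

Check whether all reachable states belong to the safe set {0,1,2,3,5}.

Allowed set {0,1,2,3,5}
Reach set: {0,2,3}
  0: safe
  2: safe
  3: safe

Answer: INVARIANT HOLDS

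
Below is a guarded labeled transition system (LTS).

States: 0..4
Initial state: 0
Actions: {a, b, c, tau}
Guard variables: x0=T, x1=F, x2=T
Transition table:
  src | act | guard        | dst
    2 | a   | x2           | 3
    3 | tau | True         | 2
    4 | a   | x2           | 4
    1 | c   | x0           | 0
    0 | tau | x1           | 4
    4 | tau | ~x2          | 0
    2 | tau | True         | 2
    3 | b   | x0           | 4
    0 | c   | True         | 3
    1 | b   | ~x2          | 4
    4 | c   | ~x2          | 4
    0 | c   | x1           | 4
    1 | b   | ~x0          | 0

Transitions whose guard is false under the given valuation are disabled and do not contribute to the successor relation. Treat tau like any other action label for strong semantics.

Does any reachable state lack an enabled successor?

Answer: DEADLOCK-FREE

Analysis:
R = {0,2,3,4}
  0: c→3  [1 out]
  2: a→3  tau→2  [2 out]
  3: b→4  tau→2  [2 out]
  4: a→4  [1 out]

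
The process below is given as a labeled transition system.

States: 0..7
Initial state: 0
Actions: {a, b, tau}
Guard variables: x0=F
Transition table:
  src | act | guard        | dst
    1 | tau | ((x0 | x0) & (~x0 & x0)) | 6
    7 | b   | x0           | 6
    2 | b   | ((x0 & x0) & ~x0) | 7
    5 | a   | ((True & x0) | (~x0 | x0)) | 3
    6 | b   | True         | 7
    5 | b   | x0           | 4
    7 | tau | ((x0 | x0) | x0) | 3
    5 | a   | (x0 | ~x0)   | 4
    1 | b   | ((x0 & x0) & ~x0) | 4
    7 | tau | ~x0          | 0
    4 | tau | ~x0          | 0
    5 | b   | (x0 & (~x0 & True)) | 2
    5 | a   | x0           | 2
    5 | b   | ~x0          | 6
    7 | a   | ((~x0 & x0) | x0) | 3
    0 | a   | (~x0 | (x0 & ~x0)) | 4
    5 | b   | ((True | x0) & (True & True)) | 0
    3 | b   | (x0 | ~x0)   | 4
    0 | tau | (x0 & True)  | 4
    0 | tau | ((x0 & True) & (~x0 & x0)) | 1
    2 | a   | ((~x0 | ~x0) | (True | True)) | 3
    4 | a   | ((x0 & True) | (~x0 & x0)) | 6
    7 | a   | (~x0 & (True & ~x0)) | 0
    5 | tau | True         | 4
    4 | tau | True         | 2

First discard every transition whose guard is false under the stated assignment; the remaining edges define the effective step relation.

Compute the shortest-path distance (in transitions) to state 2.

BFS to 2:
  depth 0: {0}
  depth 1: {4}
  depth 2: {2}
2 enters at depth 2; path a·tau

Answer: 2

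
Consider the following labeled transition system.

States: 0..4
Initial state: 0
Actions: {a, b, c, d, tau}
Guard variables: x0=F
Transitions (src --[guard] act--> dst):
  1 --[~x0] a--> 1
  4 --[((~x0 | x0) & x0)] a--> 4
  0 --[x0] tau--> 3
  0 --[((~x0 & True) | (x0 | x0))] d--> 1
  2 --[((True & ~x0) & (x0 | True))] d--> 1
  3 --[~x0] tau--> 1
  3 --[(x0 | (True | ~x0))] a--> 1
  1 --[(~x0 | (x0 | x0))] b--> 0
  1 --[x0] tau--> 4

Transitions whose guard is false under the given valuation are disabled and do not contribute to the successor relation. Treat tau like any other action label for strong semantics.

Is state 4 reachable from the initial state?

6 transition(s) survive guard evaluation.
L0 = {0}
L1 = {1}  cumulative {0,1}
R = {0,1}

Answer: UNREACHABLE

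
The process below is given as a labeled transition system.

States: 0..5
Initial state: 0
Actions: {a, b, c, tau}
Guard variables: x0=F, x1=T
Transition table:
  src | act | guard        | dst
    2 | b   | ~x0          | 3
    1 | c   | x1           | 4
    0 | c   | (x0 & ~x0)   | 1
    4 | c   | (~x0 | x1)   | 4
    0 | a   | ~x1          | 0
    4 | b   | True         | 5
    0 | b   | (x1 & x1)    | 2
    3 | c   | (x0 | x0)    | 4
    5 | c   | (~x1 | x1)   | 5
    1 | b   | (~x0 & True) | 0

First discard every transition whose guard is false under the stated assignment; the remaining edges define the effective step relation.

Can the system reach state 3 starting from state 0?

Answer: REACHABLE

Trace:
Guard filter leaves 7 enabled edge(s).
depth 0: {0}
depth 1: {2}  now seen {0,2}
depth 2: {3}  now seen {0,2,3}
Reach set: {0,2,3}
witness 3: b·b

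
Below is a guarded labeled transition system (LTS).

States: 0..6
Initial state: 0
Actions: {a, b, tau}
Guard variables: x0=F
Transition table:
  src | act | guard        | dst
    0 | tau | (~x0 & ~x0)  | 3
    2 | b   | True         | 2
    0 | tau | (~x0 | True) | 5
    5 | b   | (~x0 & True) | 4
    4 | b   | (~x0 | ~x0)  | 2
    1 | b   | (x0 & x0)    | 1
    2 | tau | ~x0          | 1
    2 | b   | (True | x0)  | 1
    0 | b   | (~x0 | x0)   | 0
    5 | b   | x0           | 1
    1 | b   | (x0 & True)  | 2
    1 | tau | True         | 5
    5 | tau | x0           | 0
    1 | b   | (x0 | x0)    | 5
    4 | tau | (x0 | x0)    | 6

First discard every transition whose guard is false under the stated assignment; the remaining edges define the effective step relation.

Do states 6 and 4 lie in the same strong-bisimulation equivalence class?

Answer: NOT BISIMILAR

Analysis:
Compute ~ classes (split until stable):
  P[0] = {{0,1,2,3,4,5,6}}
  P[1] = {{0,2},{1},{3,6},{4,5}}
  P[2] = {{0},{1},{2},{3,6},{4},{5}}
Fixed point at round 3; 6 class(es).
[6]={3,6}  [4]={4}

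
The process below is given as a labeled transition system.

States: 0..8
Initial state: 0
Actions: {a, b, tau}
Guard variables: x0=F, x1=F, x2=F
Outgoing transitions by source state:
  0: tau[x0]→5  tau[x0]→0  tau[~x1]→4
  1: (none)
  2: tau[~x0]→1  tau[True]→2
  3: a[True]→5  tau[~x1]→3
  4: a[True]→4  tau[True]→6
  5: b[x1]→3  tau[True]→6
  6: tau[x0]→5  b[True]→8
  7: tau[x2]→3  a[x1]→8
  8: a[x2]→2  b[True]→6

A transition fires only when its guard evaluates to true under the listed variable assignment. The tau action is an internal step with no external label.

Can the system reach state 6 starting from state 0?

Answer: REACHABLE

Working:
Guard filter leaves 10 enabled edge(s).
Layer 0: {0}
Layer 1: {4}  cumulative {0,4}
Layer 2: {6}  cumulative {0,4,6}
Layer 3: {8}  cumulative {0,4,6,8}
Reach set: {0,4,6,8}
trace reaching 6: tau·tau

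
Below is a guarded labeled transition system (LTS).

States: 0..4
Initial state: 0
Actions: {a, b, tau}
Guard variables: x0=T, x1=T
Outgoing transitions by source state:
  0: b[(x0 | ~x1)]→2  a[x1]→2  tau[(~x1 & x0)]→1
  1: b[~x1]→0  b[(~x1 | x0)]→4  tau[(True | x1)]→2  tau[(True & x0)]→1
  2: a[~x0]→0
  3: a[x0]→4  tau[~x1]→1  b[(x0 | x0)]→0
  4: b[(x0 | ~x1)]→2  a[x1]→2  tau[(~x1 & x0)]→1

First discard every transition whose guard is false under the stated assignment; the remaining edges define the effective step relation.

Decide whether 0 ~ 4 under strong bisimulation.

Bisimulation quotient by refinement:
  π0 = {{0,1,2,3,4}}
  π1 = {{0,3,4},{1},{2}}
  π2 = {{0,4},{1},{2},{3}}
Fixed point at round 3; 4 class(es).
[0]={0,4}  [4]={0,4}

Answer: BISIMILAR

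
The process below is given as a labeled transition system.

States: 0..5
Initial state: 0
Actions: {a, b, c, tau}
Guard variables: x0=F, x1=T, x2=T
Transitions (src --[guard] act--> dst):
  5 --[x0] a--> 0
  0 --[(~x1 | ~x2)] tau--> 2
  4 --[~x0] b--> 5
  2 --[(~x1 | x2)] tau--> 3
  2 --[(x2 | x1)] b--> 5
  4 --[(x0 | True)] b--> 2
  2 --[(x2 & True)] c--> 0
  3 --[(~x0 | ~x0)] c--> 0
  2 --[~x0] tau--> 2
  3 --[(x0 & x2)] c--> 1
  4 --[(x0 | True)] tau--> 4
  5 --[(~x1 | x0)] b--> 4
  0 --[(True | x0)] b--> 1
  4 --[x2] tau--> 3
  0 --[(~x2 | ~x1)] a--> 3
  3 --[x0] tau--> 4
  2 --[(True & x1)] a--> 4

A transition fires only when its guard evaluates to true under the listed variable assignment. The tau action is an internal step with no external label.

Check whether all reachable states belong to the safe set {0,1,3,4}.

Safe = {0,1,3,4}
R = {0,1}
  0: ok
  1: ok

Answer: INVARIANT HOLDS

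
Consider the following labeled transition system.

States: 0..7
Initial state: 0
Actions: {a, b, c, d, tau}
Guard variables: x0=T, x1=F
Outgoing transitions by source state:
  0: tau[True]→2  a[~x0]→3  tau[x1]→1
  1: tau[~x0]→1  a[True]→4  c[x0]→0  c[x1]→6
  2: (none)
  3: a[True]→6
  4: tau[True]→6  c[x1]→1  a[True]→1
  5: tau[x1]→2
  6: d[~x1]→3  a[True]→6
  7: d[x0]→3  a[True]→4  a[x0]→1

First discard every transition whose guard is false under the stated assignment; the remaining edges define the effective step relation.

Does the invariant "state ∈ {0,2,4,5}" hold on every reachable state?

Answer: INVARIANT HOLDS

Analysis:
Safe = {0,2,4,5}
Reachable = {0,2}
  0: safe
  2: safe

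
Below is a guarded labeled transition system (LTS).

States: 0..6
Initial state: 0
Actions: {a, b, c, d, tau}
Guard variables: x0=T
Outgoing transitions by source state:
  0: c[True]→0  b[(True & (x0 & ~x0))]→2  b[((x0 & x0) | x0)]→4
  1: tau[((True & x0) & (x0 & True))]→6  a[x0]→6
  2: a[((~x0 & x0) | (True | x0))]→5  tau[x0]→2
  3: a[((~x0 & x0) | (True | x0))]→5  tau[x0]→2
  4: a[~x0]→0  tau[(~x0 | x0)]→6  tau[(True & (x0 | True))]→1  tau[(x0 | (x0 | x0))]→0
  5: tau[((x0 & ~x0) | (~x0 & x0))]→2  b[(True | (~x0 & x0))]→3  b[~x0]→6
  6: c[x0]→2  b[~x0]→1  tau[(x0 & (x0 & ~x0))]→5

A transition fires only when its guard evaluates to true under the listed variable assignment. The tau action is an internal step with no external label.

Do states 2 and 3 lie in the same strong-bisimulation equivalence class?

Bisimulation quotient by refinement:
  round 0: {{0,1,2,3,4,5,6}}
  round 1: {{0},{1,2,3},{4},{5},{6}}
  round 2: {{0},{1},{2,3},{4},{5},{6}}
6 equivalence class(es) (converged in 3)
2∈{2,3}, 3∈{2,3}

Answer: BISIMILAR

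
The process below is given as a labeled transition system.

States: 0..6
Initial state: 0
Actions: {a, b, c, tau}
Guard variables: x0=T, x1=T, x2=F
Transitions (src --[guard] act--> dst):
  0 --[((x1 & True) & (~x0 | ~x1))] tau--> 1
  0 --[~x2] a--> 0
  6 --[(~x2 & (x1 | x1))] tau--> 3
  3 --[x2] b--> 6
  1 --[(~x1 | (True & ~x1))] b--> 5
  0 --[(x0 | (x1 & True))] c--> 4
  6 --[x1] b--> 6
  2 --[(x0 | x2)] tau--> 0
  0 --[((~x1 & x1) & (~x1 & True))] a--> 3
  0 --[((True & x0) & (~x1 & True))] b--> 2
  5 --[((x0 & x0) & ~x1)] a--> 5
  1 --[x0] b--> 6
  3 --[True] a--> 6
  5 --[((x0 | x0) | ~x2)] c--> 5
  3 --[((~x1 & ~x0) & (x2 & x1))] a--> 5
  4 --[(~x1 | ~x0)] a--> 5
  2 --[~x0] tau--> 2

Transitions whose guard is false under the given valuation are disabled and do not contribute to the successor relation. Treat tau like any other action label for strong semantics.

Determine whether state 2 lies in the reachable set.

Guard filter leaves 8 enabled edge(s).
L0 = {0}
L1 = {4}  total {0,4}
Reachable = {0,4}

Answer: UNREACHABLE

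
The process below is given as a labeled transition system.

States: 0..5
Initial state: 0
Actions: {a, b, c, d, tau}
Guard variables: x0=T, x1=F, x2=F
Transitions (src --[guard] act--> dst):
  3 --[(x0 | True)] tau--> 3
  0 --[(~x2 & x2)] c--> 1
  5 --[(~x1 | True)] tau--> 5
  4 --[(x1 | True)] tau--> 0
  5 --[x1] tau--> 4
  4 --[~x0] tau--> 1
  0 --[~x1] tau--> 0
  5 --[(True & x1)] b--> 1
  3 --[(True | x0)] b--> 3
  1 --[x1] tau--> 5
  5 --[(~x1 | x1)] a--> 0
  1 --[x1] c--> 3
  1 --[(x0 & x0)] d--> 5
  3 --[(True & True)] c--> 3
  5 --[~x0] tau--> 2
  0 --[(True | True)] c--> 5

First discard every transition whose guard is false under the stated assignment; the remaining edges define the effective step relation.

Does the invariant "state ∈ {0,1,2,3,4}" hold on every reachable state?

Safe = {0,1,2,3,4}
Reach set: {0,5}
  0: ok
  5: outside
reach 5 via c — violates

Answer: INVARIANT VIOLATED at state 5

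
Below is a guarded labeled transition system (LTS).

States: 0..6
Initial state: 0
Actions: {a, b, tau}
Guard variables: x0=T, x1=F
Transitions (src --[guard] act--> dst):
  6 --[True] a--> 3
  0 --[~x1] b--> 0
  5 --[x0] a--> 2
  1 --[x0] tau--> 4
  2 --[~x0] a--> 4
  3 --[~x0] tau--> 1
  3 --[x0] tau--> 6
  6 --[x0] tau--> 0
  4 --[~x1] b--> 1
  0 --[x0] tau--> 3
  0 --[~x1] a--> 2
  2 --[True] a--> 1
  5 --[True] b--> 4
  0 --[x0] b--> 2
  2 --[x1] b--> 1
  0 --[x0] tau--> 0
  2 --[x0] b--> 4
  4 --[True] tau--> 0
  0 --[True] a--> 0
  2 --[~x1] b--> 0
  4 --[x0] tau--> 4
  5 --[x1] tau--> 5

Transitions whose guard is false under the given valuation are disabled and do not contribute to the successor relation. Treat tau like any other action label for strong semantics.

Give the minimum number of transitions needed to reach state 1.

Answer: 2

Working:
Layered search for 1:
  L0 = {0}
  L1 = {2,3}
  L2 = {1,4,6}
first hit 1 at d=2 via a·a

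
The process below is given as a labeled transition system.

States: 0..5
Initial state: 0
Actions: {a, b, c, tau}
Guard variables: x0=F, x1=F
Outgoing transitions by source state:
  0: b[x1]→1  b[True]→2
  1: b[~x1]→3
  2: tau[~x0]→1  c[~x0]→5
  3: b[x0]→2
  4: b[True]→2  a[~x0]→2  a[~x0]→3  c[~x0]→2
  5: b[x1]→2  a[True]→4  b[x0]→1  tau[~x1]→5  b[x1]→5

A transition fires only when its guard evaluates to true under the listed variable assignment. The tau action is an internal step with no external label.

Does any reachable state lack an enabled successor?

R = {0,1,2,3,4,5}
  0: b→2  [1 exit(s)]
  1: b→3  [1 exit(s)]
  2: c→5  tau→1  [2 exit(s)]
  3: ∅  [no exit]
  4: a→2  a→3  b→2  c→2  [4 exit(s)]
  5: a→4  tau→5  [2 exit(s)]
Path to 3: b·tau·b

Answer: DEADLOCK at state 3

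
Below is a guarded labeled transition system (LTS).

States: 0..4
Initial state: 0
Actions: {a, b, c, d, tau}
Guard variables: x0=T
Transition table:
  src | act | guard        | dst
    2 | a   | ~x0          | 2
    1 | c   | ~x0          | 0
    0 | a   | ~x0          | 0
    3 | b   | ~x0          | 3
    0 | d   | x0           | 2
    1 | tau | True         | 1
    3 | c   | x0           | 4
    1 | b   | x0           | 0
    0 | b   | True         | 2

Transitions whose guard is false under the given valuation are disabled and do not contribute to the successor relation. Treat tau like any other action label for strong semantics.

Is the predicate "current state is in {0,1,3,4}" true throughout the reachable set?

Answer: INVARIANT VIOLATED at state 2

Analysis:
Allowed set {0,1,3,4}
R = {0,2}
  0: ok
  2: ✗ unsafe
reach 2 via d — violates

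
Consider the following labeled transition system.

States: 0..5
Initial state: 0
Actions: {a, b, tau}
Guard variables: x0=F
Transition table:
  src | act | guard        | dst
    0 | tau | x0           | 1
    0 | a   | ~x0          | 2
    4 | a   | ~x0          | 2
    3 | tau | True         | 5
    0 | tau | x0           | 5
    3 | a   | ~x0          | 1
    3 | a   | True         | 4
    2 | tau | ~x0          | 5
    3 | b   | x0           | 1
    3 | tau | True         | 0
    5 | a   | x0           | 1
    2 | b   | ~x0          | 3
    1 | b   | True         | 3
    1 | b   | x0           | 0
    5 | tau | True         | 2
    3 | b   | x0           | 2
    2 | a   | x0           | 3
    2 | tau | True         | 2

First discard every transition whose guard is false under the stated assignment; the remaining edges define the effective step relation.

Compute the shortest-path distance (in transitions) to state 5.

Answer: 2

Analysis:
Layered search for 5:
  depth 0: {0}
  depth 1: {2}
  depth 2: {3,5}
first hit 5 at d=2 via a·tau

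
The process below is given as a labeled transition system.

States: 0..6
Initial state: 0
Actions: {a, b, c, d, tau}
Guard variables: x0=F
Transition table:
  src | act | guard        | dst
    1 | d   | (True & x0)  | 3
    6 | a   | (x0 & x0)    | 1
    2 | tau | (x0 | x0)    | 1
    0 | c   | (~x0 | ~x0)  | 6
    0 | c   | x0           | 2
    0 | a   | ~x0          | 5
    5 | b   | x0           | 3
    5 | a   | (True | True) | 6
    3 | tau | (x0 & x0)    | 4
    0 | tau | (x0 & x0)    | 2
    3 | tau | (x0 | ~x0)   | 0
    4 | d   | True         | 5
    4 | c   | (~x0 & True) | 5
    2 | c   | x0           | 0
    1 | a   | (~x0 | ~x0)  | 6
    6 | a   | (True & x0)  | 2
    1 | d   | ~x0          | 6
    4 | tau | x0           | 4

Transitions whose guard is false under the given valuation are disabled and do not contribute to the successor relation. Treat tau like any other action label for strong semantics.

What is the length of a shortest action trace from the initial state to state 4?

Layered search for 4:
  depth 0: {0}
  depth 1: {5,6}
4 never appears.

Answer: UNREACHABLE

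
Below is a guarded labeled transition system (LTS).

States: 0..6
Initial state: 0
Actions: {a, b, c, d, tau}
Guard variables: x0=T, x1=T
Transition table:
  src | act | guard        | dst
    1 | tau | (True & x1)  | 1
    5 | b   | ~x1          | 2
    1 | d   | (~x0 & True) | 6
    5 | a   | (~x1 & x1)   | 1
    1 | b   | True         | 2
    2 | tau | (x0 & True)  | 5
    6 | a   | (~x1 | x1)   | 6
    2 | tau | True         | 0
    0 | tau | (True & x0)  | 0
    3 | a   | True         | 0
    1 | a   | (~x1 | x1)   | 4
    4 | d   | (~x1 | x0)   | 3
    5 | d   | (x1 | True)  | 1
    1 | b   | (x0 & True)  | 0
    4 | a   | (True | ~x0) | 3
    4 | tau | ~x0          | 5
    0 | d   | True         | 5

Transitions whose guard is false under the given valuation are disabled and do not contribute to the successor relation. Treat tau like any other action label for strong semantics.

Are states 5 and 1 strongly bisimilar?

Refine partition for ~:
  round 0: {{0,1,2,3,4,5,6}}
  round 1: {{0},{1},{2},{3,6},{4},{5}}
  round 2: {{0},{1},{2},{3},{4},{5},{6}}
7 equivalence class(es) (converged in 3)
5∈{5}, 1∈{1}

Answer: NOT BISIMILAR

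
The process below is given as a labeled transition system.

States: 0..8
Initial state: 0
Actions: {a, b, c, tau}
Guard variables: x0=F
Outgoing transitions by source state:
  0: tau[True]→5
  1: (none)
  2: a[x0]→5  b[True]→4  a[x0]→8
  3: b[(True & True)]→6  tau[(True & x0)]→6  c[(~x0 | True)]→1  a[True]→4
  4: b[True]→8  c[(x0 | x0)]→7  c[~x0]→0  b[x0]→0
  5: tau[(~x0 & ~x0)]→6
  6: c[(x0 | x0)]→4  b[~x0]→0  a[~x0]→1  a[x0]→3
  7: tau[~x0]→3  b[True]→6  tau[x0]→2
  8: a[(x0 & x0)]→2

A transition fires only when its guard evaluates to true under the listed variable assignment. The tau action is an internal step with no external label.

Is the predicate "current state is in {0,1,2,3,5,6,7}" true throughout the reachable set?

Answer: INVARIANT HOLDS

Trace:
Safe = {0,1,2,3,5,6,7}
Reach set: {0,1,5,6}
  0: ✓
  1: ✓
  5: ✓
  6: ✓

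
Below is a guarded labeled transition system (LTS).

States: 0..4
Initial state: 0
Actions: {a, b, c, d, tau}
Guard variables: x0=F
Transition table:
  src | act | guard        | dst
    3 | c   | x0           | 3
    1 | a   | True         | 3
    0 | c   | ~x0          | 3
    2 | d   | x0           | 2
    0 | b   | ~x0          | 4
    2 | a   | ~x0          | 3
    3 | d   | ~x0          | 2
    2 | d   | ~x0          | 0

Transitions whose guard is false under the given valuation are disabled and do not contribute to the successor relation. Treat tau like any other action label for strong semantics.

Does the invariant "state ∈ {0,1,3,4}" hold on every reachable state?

Answer: INVARIANT VIOLATED at state 2

Trace:
Safe = {0,1,3,4}
Reachable = {0,2,3,4}
  0: ok
  2: VIOLATES
  3: ok
  4: ok
counterexample path to 2: c·d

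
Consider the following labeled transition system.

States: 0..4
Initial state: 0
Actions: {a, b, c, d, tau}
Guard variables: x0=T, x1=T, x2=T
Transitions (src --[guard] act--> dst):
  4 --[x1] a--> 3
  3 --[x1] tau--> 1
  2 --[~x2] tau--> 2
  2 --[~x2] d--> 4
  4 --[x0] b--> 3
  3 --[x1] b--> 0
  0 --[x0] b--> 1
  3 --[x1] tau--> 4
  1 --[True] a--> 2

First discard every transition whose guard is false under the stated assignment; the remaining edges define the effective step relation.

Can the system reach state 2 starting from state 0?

7 transition(s) survive guard evaluation.
L0 = {0}
L1 = {1}  now seen {0,1}
L2 = {2}  now seen {0,1,2}
Reachable = {0,1,2}
Path to 2: b·a

Answer: REACHABLE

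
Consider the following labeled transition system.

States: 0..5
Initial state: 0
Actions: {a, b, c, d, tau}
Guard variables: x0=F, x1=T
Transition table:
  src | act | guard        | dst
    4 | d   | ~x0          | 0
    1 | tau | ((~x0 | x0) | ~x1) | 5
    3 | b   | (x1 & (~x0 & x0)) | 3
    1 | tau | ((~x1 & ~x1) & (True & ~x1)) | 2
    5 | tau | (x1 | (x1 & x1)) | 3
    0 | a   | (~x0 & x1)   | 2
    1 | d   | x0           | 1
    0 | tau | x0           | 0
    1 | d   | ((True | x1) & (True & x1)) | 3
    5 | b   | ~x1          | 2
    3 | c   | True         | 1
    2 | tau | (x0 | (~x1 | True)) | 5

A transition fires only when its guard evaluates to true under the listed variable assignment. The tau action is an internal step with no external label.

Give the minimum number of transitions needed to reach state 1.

Answer: 4

Trace:
Layered search for 1:
  Layer 0: {0}
  Layer 1: {2}
  Layer 2: {5}
  Layer 3: {3}
  Layer 4: {1}
first hit 1 at d=4 via a·tau·tau·c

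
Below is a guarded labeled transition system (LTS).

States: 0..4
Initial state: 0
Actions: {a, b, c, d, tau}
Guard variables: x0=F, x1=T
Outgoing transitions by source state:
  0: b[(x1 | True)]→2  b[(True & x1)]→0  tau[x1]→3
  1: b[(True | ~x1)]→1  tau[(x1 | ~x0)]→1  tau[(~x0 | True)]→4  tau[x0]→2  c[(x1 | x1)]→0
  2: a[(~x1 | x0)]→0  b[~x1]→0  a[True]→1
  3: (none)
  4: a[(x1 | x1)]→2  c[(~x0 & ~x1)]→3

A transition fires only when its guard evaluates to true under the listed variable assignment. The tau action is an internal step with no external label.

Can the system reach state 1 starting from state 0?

Answer: REACHABLE

Working:
After dropping false guards: 9 live edges.
Layer 0: {0}
Layer 1: {2,3}  cumulative {0,2,3}
Layer 2: {1}  cumulative {0,1,2,3}
Layer 3: {4}  cumulative {0,1,2,3,4}
Reach set: {0,1,2,3,4}
trace reaching 1: b·a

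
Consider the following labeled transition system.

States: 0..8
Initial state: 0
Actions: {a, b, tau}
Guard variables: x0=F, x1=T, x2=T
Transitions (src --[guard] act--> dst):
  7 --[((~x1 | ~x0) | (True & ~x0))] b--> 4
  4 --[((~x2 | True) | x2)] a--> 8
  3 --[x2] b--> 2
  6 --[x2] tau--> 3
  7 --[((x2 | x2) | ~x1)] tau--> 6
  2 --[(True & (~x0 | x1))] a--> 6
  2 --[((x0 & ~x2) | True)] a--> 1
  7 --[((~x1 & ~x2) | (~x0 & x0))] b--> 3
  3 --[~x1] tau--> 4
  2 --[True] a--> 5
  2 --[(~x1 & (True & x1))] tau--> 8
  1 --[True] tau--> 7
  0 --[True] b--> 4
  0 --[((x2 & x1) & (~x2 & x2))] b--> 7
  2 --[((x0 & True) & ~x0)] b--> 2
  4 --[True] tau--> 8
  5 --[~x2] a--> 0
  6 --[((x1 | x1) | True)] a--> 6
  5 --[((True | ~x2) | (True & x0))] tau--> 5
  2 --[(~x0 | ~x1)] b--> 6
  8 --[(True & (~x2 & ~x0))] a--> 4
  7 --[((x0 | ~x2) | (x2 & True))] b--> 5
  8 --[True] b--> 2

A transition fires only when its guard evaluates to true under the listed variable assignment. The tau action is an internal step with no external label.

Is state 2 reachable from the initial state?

Answer: REACHABLE

Trace:
16 transition(s) survive guard evaluation.
depth 0: {0}
depth 1: {4}  total {0,4}
depth 2: {8}  total {0,4,8}
depth 3: {2}  total {0,2,4,8}
depth 4: {1,5,6}  total {0,1,2,4,5,6,8}
depth 5: {3,7}  total {0,1,2,3,4,5,6,7,8}
Reach set: {0,1,2,3,4,5,6,7,8}
witness 2: b·a·b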